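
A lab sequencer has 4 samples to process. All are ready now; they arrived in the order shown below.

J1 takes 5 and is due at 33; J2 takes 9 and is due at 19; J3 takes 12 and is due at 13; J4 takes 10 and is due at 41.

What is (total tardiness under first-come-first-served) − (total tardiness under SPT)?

FIFO (arrival order): J1 J2 J3 J4.
J1: 0→5, due 33, tardiness 0
J2: 5→14, due 19, tardiness 0
J3: 14→26, due 13, tardiness 13
J4: 26→36, due 41, tardiness 0
Sum = 0+0+13+0 = 13.
SPT (increasing processing time): J1 J2 J4 J3.
J1: 0→5, due 33, tardiness 0
J2: 5→14, due 19, tardiness 0
J4: 14→24, due 41, tardiness 0
J3: 24→36, due 13, tardiness 23
Sum = 0+0+0+23 = 23.
Difference = 13 − 23 = -10.

-10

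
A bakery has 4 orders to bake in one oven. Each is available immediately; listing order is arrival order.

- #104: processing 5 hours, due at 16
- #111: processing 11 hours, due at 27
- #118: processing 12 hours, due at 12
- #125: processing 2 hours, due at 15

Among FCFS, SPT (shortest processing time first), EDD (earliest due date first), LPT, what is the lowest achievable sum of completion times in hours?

57

FIFO (arrival order): #104 #111 #118 #125.
#104: 0→5
#111: 5→16
#118: 16→28
#125: 28→30
Sum = 5+16+28+30 = 79.
SPT (increasing processing time): #125 #104 #111 #118.
#125: 0→2
#104: 2→7
#111: 7→18
#118: 18→30
Sum = 2+7+18+30 = 57.
EDD (increasing due date): #118 #125 #104 #111.
#118: 0→12
#125: 12→14
#104: 14→19
#111: 19→30
Sum = 12+14+19+30 = 75.
LPT (decreasing processing time): #118 #111 #104 #125.
#118: 0→12
#111: 12→23
#104: 23→28
#125: 28→30
Sum = 12+23+28+30 = 93.
FIFO 79, SPT 57, EDD 75, LPT 93 → minimum 57.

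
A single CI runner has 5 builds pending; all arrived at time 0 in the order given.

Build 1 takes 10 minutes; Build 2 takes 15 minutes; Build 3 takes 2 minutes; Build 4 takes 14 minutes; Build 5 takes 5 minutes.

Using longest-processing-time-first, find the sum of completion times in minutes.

LPT (decreasing processing time): Build 2 Build 4 Build 1 Build 5 Build 3.
Build 2: 0→15
Build 4: 15→29
Build 1: 29→39
Build 5: 39→44
Build 3: 44→46
Sum = 15+29+39+44+46 = 173.

173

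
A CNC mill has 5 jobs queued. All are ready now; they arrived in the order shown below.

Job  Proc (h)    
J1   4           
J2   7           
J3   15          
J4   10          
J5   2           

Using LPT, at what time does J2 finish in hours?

32

LPT (decreasing processing time): J3 J4 J2 J1 J5.
J3: 0→15
J4: 15→25
J2: 25→32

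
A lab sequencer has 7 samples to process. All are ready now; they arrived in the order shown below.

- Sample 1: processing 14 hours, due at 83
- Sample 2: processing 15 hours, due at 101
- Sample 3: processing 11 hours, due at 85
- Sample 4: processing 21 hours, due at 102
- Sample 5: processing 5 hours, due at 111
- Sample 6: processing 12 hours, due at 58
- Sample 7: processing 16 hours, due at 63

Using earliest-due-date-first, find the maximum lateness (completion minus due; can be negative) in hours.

EDD (increasing due date): Sample 6 Sample 7 Sample 1 Sample 3 Sample 2 Sample 4 Sample 5.
Sample 6: 0→12, due 58, lateness -46
Sample 7: 12→28, due 63, lateness -35
Sample 1: 28→42, due 83, lateness -41
Sample 3: 42→53, due 85, lateness -32
Sample 2: 53→68, due 101, lateness -33
Sample 4: 68→89, due 102, lateness -13
Sample 5: 89→94, due 111, lateness -17
Maximum = -13.

-13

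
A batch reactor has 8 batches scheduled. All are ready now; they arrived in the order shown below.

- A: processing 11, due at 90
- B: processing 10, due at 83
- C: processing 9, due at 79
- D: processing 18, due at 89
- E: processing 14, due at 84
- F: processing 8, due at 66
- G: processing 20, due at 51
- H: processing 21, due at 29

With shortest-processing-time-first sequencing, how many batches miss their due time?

SPT (increasing processing time): F C B A E D G H.
F: 0→8, due 66, tardiness 0
C: 8→17, due 79, tardiness 0
B: 17→27, due 83, tardiness 0
A: 27→38, due 90, tardiness 0
E: 38→52, due 84, tardiness 0
D: 52→70, due 89, tardiness 0
G: 70→90, due 51, tardiness 39
H: 90→111, due 29, tardiness 82
Late batches: 2.

2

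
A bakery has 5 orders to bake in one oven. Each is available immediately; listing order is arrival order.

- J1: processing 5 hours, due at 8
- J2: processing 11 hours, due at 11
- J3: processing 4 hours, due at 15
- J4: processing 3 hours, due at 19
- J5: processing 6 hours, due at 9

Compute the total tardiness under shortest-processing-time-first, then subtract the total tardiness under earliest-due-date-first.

SPT (increasing processing time): J4 J3 J1 J5 J2.
J4: 0→3, due 19, tardiness 0
J3: 3→7, due 15, tardiness 0
J1: 7→12, due 8, tardiness 4
J5: 12→18, due 9, tardiness 9
J2: 18→29, due 11, tardiness 18
Sum = 0+0+4+9+18 = 31.
EDD (increasing due date): J1 J5 J2 J3 J4.
J1: 0→5, due 8, tardiness 0
J5: 5→11, due 9, tardiness 2
J2: 11→22, due 11, tardiness 11
J3: 22→26, due 15, tardiness 11
J4: 26→29, due 19, tardiness 10
Sum = 0+2+11+11+10 = 34.
Difference = 31 − 34 = -3.

-3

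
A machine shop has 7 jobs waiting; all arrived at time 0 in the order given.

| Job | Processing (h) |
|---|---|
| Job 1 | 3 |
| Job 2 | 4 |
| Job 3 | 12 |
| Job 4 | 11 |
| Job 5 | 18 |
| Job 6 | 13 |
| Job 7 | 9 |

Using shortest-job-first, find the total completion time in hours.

214

SPT (increasing processing time): Job 1 Job 2 Job 7 Job 4 Job 3 Job 6 Job 5.
Job 1: 0→3
Job 2: 3→7
Job 7: 7→16
Job 4: 16→27
Job 3: 27→39
Job 6: 39→52
Job 5: 52→70
Sum = 3+7+16+27+39+52+70 = 214.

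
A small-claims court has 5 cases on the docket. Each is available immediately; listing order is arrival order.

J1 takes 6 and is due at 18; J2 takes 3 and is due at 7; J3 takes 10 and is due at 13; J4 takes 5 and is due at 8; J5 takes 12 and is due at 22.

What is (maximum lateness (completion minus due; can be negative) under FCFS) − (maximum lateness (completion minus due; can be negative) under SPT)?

2

FIFO (arrival order): J1 J2 J3 J4 J5.
J1: 0→6, due 18, lateness -12
J2: 6→9, due 7, lateness 2
J3: 9→19, due 13, lateness 6
J4: 19→24, due 8, lateness 16
J5: 24→36, due 22, lateness 14
Maximum = 16.
SPT (increasing processing time): J2 J4 J1 J3 J5.
J2: 0→3, due 7, lateness -4
J4: 3→8, due 8, lateness 0
J1: 8→14, due 18, lateness -4
J3: 14→24, due 13, lateness 11
J5: 24→36, due 22, lateness 14
Maximum = 14.
Difference = 16 − 14 = 2.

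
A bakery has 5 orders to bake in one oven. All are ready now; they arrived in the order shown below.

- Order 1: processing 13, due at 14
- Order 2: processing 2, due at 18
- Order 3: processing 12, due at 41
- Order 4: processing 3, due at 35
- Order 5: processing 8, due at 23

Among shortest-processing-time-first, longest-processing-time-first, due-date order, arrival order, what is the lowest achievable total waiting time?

45

SPT (increasing processing time): Order 2 Order 4 Order 5 Order 3 Order 1.
Order 2: waits 0, runs 0→2
Order 4: waits 2, runs 2→5
Order 5: waits 5, runs 5→13
Order 3: waits 13, runs 13→25
Order 1: waits 25, runs 25→38
Sum = 0+2+5+13+25 = 45.
LPT (decreasing processing time): Order 1 Order 3 Order 5 Order 4 Order 2.
Order 1: waits 0, runs 0→13
Order 3: waits 13, runs 13→25
Order 5: waits 25, runs 25→33
Order 4: waits 33, runs 33→36
Order 2: waits 36, runs 36→38
Sum = 0+13+25+33+36 = 107.
EDD (increasing due date): Order 1 Order 2 Order 5 Order 4 Order 3.
Order 1: waits 0, runs 0→13
Order 2: waits 13, runs 13→15
Order 5: waits 15, runs 15→23
Order 4: waits 23, runs 23→26
Order 3: waits 26, runs 26→38
Sum = 0+13+15+23+26 = 77.
FIFO (arrival order): Order 1 Order 2 Order 3 Order 4 Order 5.
Order 1: waits 0, runs 0→13
Order 2: waits 13, runs 13→15
Order 3: waits 15, runs 15→27
Order 4: waits 27, runs 27→30
Order 5: waits 30, runs 30→38
Sum = 0+13+15+27+30 = 85.
SPT 45, LPT 107, EDD 77, FIFO 85 → minimum 45.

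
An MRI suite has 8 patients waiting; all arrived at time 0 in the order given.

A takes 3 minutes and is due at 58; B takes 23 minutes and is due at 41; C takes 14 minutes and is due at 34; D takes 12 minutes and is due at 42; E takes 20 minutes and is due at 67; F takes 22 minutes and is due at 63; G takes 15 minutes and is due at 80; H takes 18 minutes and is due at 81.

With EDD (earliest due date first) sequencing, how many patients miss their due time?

EDD (increasing due date): C B D A F E G H.
C: 0→14, due 34, tardiness 0
B: 14→37, due 41, tardiness 0
D: 37→49, due 42, tardiness 7
A: 49→52, due 58, tardiness 0
F: 52→74, due 63, tardiness 11
E: 74→94, due 67, tardiness 27
G: 94→109, due 80, tardiness 29
H: 109→127, due 81, tardiness 46
Late patients: 5.

5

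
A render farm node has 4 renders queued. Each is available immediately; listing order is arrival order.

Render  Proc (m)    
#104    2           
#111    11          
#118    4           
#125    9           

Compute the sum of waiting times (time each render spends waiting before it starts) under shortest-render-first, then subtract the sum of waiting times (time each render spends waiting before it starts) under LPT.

-32

SPT (increasing processing time): #104 #118 #125 #111.
#104: waits 0, runs 0→2
#118: waits 2, runs 2→6
#125: waits 6, runs 6→15
#111: waits 15, runs 15→26
Sum = 0+2+6+15 = 23.
LPT (decreasing processing time): #111 #125 #118 #104.
#111: waits 0, runs 0→11
#125: waits 11, runs 11→20
#118: waits 20, runs 20→24
#104: waits 24, runs 24→26
Sum = 0+11+20+24 = 55.
Difference = 23 − 55 = -32.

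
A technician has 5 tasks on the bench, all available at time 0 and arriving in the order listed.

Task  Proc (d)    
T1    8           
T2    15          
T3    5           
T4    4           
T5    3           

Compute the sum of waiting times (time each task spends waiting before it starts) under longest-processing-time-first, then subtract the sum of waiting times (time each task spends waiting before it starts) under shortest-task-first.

LPT (decreasing processing time): T2 T1 T3 T4 T5.
T2: waits 0, runs 0→15
T1: waits 15, runs 15→23
T3: waits 23, runs 23→28
T4: waits 28, runs 28→32
T5: waits 32, runs 32→35
Sum = 0+15+23+28+32 = 98.
SPT (increasing processing time): T5 T4 T3 T1 T2.
T5: waits 0, runs 0→3
T4: waits 3, runs 3→7
T3: waits 7, runs 7→12
T1: waits 12, runs 12→20
T2: waits 20, runs 20→35
Sum = 0+3+7+12+20 = 42.
Difference = 98 − 42 = 56.

56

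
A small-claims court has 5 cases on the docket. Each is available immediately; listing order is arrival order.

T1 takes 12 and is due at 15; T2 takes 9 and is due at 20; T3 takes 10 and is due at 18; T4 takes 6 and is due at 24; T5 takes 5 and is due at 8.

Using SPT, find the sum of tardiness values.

39

SPT (increasing processing time): T5 T4 T2 T3 T1.
T5: 0→5, due 8, tardiness 0
T4: 5→11, due 24, tardiness 0
T2: 11→20, due 20, tardiness 0
T3: 20→30, due 18, tardiness 12
T1: 30→42, due 15, tardiness 27
Sum = 0+0+0+12+27 = 39.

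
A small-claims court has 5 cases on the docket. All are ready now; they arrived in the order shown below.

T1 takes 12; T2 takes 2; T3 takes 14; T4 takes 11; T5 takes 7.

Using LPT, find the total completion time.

LPT (decreasing processing time): T3 T1 T4 T5 T2.
T3: 0→14
T1: 14→26
T4: 26→37
T5: 37→44
T2: 44→46
Sum = 14+26+37+44+46 = 167.

167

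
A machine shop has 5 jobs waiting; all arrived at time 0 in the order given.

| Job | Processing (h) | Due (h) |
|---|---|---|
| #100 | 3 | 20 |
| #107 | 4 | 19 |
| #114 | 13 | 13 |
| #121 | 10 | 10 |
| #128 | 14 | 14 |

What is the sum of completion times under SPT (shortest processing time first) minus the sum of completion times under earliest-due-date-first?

SPT (increasing processing time): #100 #107 #121 #114 #128.
#100: 0→3
#107: 3→7
#121: 7→17
#114: 17→30
#128: 30→44
Sum = 3+7+17+30+44 = 101.
EDD (increasing due date): #121 #114 #128 #107 #100.
#121: 0→10
#114: 10→23
#128: 23→37
#107: 37→41
#100: 41→44
Sum = 10+23+37+41+44 = 155.
Difference = 101 − 155 = -54.

-54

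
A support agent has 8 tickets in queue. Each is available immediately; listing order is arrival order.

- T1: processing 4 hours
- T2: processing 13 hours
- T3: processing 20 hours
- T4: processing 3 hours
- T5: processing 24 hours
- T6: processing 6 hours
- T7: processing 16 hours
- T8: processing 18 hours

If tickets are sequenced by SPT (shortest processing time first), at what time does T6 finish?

SPT (increasing processing time): T4 T1 T6 T2 T7 T8 T3 T5.
T4: 0→3
T1: 3→7
T6: 7→13

13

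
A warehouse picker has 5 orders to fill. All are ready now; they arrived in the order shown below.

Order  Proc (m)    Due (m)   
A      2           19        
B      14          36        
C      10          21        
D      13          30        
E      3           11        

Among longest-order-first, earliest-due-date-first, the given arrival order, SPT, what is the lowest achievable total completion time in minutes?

92

LPT (decreasing processing time): B D C E A.
B: 0→14
D: 14→27
C: 27→37
E: 37→40
A: 40→42
Sum = 14+27+37+40+42 = 160.
EDD (increasing due date): E A C D B.
E: 0→3
A: 3→5
C: 5→15
D: 15→28
B: 28→42
Sum = 3+5+15+28+42 = 93.
FIFO (arrival order): A B C D E.
A: 0→2
B: 2→16
C: 16→26
D: 26→39
E: 39→42
Sum = 2+16+26+39+42 = 125.
SPT (increasing processing time): A E C D B.
A: 0→2
E: 2→5
C: 5→15
D: 15→28
B: 28→42
Sum = 2+5+15+28+42 = 92.
LPT 160, EDD 93, FIFO 125, SPT 92 → minimum 92.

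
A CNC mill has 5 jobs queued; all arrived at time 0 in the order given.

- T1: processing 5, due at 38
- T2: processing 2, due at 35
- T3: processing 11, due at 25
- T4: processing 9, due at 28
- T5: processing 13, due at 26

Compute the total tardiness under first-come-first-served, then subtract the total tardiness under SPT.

FIFO (arrival order): T1 T2 T3 T4 T5.
T1: 0→5, due 38, tardiness 0
T2: 5→7, due 35, tardiness 0
T3: 7→18, due 25, tardiness 0
T4: 18→27, due 28, tardiness 0
T5: 27→40, due 26, tardiness 14
Sum = 0+0+0+0+14 = 14.
SPT (increasing processing time): T2 T1 T4 T3 T5.
T2: 0→2, due 35, tardiness 0
T1: 2→7, due 38, tardiness 0
T4: 7→16, due 28, tardiness 0
T3: 16→27, due 25, tardiness 2
T5: 27→40, due 26, tardiness 14
Sum = 0+0+0+2+14 = 16.
Difference = 14 − 16 = -2.

-2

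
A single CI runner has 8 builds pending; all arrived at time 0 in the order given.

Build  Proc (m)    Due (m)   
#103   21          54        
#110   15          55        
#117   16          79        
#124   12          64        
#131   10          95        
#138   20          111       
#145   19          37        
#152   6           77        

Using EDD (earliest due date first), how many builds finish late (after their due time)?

EDD (increasing due date): #145 #103 #110 #124 #152 #117 #131 #138.
#145: 0→19, due 37, tardiness 0
#103: 19→40, due 54, tardiness 0
#110: 40→55, due 55, tardiness 0
#124: 55→67, due 64, tardiness 3
#152: 67→73, due 77, tardiness 0
#117: 73→89, due 79, tardiness 10
#131: 89→99, due 95, tardiness 4
#138: 99→119, due 111, tardiness 8
Late builds: 4.

4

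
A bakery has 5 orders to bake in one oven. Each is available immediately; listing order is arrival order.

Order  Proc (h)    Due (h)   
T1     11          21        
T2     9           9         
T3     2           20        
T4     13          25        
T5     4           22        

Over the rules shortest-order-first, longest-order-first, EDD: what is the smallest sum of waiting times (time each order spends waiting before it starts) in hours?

49

SPT (increasing processing time): T3 T5 T2 T1 T4.
T3: waits 0, runs 0→2
T5: waits 2, runs 2→6
T2: waits 6, runs 6→15
T1: waits 15, runs 15→26
T4: waits 26, runs 26→39
Sum = 0+2+6+15+26 = 49.
LPT (decreasing processing time): T4 T1 T2 T5 T3.
T4: waits 0, runs 0→13
T1: waits 13, runs 13→24
T2: waits 24, runs 24→33
T5: waits 33, runs 33→37
T3: waits 37, runs 37→39
Sum = 0+13+24+33+37 = 107.
EDD (increasing due date): T2 T3 T1 T5 T4.
T2: waits 0, runs 0→9
T3: waits 9, runs 9→11
T1: waits 11, runs 11→22
T5: waits 22, runs 22→26
T4: waits 26, runs 26→39
Sum = 0+9+11+22+26 = 68.
SPT 49, LPT 107, EDD 68 → minimum 49.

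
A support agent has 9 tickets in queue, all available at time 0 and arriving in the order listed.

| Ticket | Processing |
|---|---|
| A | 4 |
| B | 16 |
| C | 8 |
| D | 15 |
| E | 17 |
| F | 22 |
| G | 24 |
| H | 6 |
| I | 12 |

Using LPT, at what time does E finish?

63

LPT (decreasing processing time): G F E B D I C H A.
G: 0→24
F: 24→46
E: 46→63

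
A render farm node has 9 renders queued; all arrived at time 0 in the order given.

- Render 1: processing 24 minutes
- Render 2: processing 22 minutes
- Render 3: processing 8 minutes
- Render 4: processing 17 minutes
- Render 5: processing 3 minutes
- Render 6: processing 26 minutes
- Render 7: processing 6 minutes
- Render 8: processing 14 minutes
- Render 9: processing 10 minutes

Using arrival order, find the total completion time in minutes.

FIFO (arrival order): Render 1 Render 2 Render 3 Render 4 Render 5 Render 6 Render 7 Render 8 Render 9.
Render 1: 0→24
Render 2: 24→46
Render 3: 46→54
Render 4: 54→71
Render 5: 71→74
Render 6: 74→100
Render 7: 100→106
Render 8: 106→120
Render 9: 120→130
Sum = 24+46+54+71+74+100+106+120+130 = 725.

725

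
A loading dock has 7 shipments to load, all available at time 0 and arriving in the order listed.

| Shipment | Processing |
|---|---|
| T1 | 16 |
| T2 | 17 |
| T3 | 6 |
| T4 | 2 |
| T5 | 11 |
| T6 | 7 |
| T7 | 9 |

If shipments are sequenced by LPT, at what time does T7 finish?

LPT (decreasing processing time): T2 T1 T5 T7 T6 T3 T4.
T2: 0→17
T1: 17→33
T5: 33→44
T7: 44→53

53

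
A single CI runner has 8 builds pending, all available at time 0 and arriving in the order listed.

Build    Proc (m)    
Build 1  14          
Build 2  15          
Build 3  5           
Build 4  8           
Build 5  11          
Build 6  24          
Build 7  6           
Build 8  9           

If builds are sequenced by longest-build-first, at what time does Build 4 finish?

LPT (decreasing processing time): Build 6 Build 2 Build 1 Build 5 Build 8 Build 4 Build 7 Build 3.
Build 6: 0→24
Build 2: 24→39
Build 1: 39→53
Build 5: 53→64
Build 8: 64→73
Build 4: 73→81

81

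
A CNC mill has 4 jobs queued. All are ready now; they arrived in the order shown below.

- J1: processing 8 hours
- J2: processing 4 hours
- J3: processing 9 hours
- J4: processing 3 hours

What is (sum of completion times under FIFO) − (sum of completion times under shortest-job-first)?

FIFO (arrival order): J1 J2 J3 J4.
J1: 0→8
J2: 8→12
J3: 12→21
J4: 21→24
Sum = 8+12+21+24 = 65.
SPT (increasing processing time): J4 J2 J1 J3.
J4: 0→3
J2: 3→7
J1: 7→15
J3: 15→24
Sum = 3+7+15+24 = 49.
Difference = 65 − 49 = 16.

16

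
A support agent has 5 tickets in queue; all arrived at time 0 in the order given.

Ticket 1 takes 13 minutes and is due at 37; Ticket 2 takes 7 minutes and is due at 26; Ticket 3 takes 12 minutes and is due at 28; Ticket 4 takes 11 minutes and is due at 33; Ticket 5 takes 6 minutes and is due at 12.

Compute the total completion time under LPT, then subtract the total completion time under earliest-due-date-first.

LPT (decreasing processing time): Ticket 1 Ticket 3 Ticket 4 Ticket 2 Ticket 5.
Ticket 1: 0→13
Ticket 3: 13→25
Ticket 4: 25→36
Ticket 2: 36→43
Ticket 5: 43→49
Sum = 13+25+36+43+49 = 166.
EDD (increasing due date): Ticket 5 Ticket 2 Ticket 3 Ticket 4 Ticket 1.
Ticket 5: 0→6
Ticket 2: 6→13
Ticket 3: 13→25
Ticket 4: 25→36
Ticket 1: 36→49
Sum = 6+13+25+36+49 = 129.
Difference = 166 − 129 = 37.

37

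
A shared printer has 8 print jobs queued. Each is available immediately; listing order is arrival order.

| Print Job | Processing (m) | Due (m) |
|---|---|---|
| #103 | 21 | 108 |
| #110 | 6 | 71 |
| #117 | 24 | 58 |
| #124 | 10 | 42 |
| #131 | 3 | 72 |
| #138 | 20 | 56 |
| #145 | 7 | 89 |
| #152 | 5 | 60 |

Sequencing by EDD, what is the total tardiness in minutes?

EDD (increasing due date): #124 #138 #117 #152 #110 #131 #145 #103.
#124: 0→10, due 42, tardiness 0
#138: 10→30, due 56, tardiness 0
#117: 30→54, due 58, tardiness 0
#152: 54→59, due 60, tardiness 0
#110: 59→65, due 71, tardiness 0
#131: 65→68, due 72, tardiness 0
#145: 68→75, due 89, tardiness 0
#103: 75→96, due 108, tardiness 0
Sum = 0+0+0+0+0+0+0+0 = 0.

0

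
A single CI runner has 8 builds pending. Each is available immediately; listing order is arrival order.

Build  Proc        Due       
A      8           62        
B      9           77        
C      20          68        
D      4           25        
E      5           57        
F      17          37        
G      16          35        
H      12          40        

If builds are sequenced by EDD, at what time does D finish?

4

EDD (increasing due date): D G F H E A C B.
D: 0→4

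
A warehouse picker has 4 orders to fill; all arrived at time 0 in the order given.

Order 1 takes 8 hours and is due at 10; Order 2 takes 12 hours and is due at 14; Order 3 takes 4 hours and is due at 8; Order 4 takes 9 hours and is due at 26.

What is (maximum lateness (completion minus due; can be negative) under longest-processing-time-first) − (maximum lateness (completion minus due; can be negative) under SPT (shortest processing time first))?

6

LPT (decreasing processing time): Order 2 Order 4 Order 1 Order 3.
Order 2: 0→12, due 14, lateness -2
Order 4: 12→21, due 26, lateness -5
Order 1: 21→29, due 10, lateness 19
Order 3: 29→33, due 8, lateness 25
Maximum = 25.
SPT (increasing processing time): Order 3 Order 1 Order 4 Order 2.
Order 3: 0→4, due 8, lateness -4
Order 1: 4→12, due 10, lateness 2
Order 4: 12→21, due 26, lateness -5
Order 2: 21→33, due 14, lateness 19
Maximum = 19.
Difference = 25 − 19 = 6.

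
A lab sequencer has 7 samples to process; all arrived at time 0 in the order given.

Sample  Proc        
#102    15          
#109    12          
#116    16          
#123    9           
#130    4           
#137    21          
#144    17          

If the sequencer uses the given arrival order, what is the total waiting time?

FIFO (arrival order): #102 #109 #116 #123 #130 #137 #144.
#102: waits 0, runs 0→15
#109: waits 15, runs 15→27
#116: waits 27, runs 27→43
#123: waits 43, runs 43→52
#130: waits 52, runs 52→56
#137: waits 56, runs 56→77
#144: waits 77, runs 77→94
Sum = 0+15+27+43+52+56+77 = 270.

270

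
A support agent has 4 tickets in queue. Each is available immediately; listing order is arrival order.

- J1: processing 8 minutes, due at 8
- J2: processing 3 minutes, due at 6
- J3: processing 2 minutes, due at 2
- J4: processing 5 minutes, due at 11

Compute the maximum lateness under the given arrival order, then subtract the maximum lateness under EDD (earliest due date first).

FIFO (arrival order): J1 J2 J3 J4.
J1: 0→8, due 8, lateness 0
J2: 8→11, due 6, lateness 5
J3: 11→13, due 2, lateness 11
J4: 13→18, due 11, lateness 7
Maximum = 11.
EDD (increasing due date): J3 J2 J1 J4.
J3: 0→2, due 2, lateness 0
J2: 2→5, due 6, lateness -1
J1: 5→13, due 8, lateness 5
J4: 13→18, due 11, lateness 7
Maximum = 7.
Difference = 11 − 7 = 4.

4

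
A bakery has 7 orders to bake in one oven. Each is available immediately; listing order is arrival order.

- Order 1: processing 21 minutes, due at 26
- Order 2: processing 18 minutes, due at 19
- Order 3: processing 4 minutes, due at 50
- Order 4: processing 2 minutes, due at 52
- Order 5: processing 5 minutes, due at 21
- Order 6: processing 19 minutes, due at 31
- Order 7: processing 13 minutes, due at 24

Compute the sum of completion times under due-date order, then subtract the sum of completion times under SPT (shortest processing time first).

EDD (increasing due date): Order 2 Order 5 Order 7 Order 1 Order 6 Order 3 Order 4.
Order 2: 0→18
Order 5: 18→23
Order 7: 23→36
Order 1: 36→57
Order 6: 57→76
Order 3: 76→80
Order 4: 80→82
Sum = 18+23+36+57+76+80+82 = 372.
SPT (increasing processing time): Order 4 Order 3 Order 5 Order 7 Order 2 Order 6 Order 1.
Order 4: 0→2
Order 3: 2→6
Order 5: 6→11
Order 7: 11→24
Order 2: 24→42
Order 6: 42→61
Order 1: 61→82
Sum = 2+6+11+24+42+61+82 = 228.
Difference = 372 − 228 = 144.

144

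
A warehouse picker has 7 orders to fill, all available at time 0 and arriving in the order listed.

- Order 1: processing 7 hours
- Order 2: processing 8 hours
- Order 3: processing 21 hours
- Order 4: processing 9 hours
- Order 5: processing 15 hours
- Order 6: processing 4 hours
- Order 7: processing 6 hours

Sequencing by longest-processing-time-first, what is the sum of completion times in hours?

LPT (decreasing processing time): Order 3 Order 5 Order 4 Order 2 Order 1 Order 7 Order 6.
Order 3: 0→21
Order 5: 21→36
Order 4: 36→45
Order 2: 45→53
Order 1: 53→60
Order 7: 60→66
Order 6: 66→70
Sum = 21+36+45+53+60+66+70 = 351.

351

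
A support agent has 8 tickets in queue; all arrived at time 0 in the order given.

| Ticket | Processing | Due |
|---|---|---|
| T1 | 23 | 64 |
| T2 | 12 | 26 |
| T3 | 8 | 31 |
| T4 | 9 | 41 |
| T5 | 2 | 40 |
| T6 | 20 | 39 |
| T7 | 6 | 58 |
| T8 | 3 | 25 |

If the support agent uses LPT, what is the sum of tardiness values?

216

LPT (decreasing processing time): T1 T6 T2 T4 T3 T7 T8 T5.
T1: 0→23, due 64, tardiness 0
T6: 23→43, due 39, tardiness 4
T2: 43→55, due 26, tardiness 29
T4: 55→64, due 41, tardiness 23
T3: 64→72, due 31, tardiness 41
T7: 72→78, due 58, tardiness 20
T8: 78→81, due 25, tardiness 56
T5: 81→83, due 40, tardiness 43
Sum = 0+4+29+23+41+20+56+43 = 216.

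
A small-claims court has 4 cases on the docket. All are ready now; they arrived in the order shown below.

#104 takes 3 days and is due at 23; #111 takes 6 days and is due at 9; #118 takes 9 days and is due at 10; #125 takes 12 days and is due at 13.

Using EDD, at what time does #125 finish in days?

27

EDD (increasing due date): #111 #118 #125 #104.
#111: 0→6
#118: 6→15
#125: 15→27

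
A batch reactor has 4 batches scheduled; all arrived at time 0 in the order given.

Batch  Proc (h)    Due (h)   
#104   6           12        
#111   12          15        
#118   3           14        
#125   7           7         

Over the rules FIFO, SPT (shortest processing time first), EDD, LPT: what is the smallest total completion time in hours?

56

FIFO (arrival order): #104 #111 #118 #125.
#104: 0→6
#111: 6→18
#118: 18→21
#125: 21→28
Sum = 6+18+21+28 = 73.
SPT (increasing processing time): #118 #104 #125 #111.
#118: 0→3
#104: 3→9
#125: 9→16
#111: 16→28
Sum = 3+9+16+28 = 56.
EDD (increasing due date): #125 #104 #118 #111.
#125: 0→7
#104: 7→13
#118: 13→16
#111: 16→28
Sum = 7+13+16+28 = 64.
LPT (decreasing processing time): #111 #125 #104 #118.
#111: 0→12
#125: 12→19
#104: 19→25
#118: 25→28
Sum = 12+19+25+28 = 84.
FIFO 73, SPT 56, EDD 64, LPT 84 → minimum 56.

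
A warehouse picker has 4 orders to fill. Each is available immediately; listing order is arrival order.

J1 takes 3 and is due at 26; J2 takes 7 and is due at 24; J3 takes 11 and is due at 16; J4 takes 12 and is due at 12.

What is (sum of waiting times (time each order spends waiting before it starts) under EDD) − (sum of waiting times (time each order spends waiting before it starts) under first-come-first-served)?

31

EDD (increasing due date): J4 J3 J2 J1.
J4: waits 0, runs 0→12
J3: waits 12, runs 12→23
J2: waits 23, runs 23→30
J1: waits 30, runs 30→33
Sum = 0+12+23+30 = 65.
FIFO (arrival order): J1 J2 J3 J4.
J1: waits 0, runs 0→3
J2: waits 3, runs 3→10
J3: waits 10, runs 10→21
J4: waits 21, runs 21→33
Sum = 0+3+10+21 = 34.
Difference = 65 − 34 = 31.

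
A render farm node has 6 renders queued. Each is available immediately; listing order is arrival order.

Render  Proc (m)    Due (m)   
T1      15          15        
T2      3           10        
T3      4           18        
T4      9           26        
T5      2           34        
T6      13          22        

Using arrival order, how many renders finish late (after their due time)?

4

FIFO (arrival order): T1 T2 T3 T4 T5 T6.
T1: 0→15, due 15, tardiness 0
T2: 15→18, due 10, tardiness 8
T3: 18→22, due 18, tardiness 4
T4: 22→31, due 26, tardiness 5
T5: 31→33, due 34, tardiness 0
T6: 33→46, due 22, tardiness 24
Late renders: 4.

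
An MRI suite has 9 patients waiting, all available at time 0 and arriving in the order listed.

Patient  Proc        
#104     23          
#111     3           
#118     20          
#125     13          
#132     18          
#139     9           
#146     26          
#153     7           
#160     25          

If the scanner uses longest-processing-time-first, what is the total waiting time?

757

LPT (decreasing processing time): #146 #160 #104 #118 #132 #125 #139 #153 #111.
#146: waits 0, runs 0→26
#160: waits 26, runs 26→51
#104: waits 51, runs 51→74
#118: waits 74, runs 74→94
#132: waits 94, runs 94→112
#125: waits 112, runs 112→125
#139: waits 125, runs 125→134
#153: waits 134, runs 134→141
#111: waits 141, runs 141→144
Sum = 0+26+51+74+94+112+125+134+141 = 757.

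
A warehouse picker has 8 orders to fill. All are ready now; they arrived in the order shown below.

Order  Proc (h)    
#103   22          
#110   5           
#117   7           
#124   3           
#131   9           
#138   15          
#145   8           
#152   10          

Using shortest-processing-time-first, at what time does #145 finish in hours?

23

SPT (increasing processing time): #124 #110 #117 #145 #131 #152 #138 #103.
#124: 0→3
#110: 3→8
#117: 8→15
#145: 15→23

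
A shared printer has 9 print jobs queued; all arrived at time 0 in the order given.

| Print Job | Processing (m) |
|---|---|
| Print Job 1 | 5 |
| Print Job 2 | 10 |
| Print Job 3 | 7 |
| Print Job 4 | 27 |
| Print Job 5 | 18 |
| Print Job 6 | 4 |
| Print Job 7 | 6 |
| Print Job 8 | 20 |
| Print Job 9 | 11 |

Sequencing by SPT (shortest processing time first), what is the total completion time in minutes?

375

SPT (increasing processing time): Print Job 6 Print Job 1 Print Job 7 Print Job 3 Print Job 2 Print Job 9 Print Job 5 Print Job 8 Print Job 4.
Print Job 6: 0→4
Print Job 1: 4→9
Print Job 7: 9→15
Print Job 3: 15→22
Print Job 2: 22→32
Print Job 9: 32→43
Print Job 5: 43→61
Print Job 8: 61→81
Print Job 4: 81→108
Sum = 4+9+15+22+32+43+61+81+108 = 375.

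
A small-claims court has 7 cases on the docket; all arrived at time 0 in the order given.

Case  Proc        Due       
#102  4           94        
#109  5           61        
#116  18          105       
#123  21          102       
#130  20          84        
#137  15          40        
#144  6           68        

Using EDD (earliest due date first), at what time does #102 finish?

EDD (increasing due date): #137 #109 #144 #130 #102 #123 #116.
#137: 0→15
#109: 15→20
#144: 20→26
#130: 26→46
#102: 46→50

50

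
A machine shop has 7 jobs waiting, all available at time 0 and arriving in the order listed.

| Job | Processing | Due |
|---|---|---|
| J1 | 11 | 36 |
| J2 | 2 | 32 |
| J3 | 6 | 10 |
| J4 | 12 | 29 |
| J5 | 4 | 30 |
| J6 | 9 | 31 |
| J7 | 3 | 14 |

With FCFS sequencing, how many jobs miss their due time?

FIFO (arrival order): J1 J2 J3 J4 J5 J6 J7.
J1: 0→11, due 36, tardiness 0
J2: 11→13, due 32, tardiness 0
J3: 13→19, due 10, tardiness 9
J4: 19→31, due 29, tardiness 2
J5: 31→35, due 30, tardiness 5
J6: 35→44, due 31, tardiness 13
J7: 44→47, due 14, tardiness 33
Late jobs: 5.

5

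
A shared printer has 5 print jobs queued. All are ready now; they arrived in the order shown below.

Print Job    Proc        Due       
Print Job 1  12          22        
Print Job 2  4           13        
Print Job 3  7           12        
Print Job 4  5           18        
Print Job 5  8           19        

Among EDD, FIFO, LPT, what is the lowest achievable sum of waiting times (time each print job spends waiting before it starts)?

EDD (increasing due date): Print Job 3 Print Job 2 Print Job 4 Print Job 5 Print Job 1.
Print Job 3: waits 0, runs 0→7
Print Job 2: waits 7, runs 7→11
Print Job 4: waits 11, runs 11→16
Print Job 5: waits 16, runs 16→24
Print Job 1: waits 24, runs 24→36
Sum = 0+7+11+16+24 = 58.
FIFO (arrival order): Print Job 1 Print Job 2 Print Job 3 Print Job 4 Print Job 5.
Print Job 1: waits 0, runs 0→12
Print Job 2: waits 12, runs 12→16
Print Job 3: waits 16, runs 16→23
Print Job 4: waits 23, runs 23→28
Print Job 5: waits 28, runs 28→36
Sum = 0+12+16+23+28 = 79.
LPT (decreasing processing time): Print Job 1 Print Job 5 Print Job 3 Print Job 4 Print Job 2.
Print Job 1: waits 0, runs 0→12
Print Job 5: waits 12, runs 12→20
Print Job 3: waits 20, runs 20→27
Print Job 4: waits 27, runs 27→32
Print Job 2: waits 32, runs 32→36
Sum = 0+12+20+27+32 = 91.
EDD 58, FIFO 79, LPT 91 → minimum 58.

58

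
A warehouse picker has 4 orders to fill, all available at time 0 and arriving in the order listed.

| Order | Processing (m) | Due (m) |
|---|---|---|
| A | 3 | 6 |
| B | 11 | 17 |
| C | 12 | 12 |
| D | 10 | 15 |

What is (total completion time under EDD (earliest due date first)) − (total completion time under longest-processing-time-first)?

-25

EDD (increasing due date): A C D B.
A: 0→3
C: 3→15
D: 15→25
B: 25→36
Sum = 3+15+25+36 = 79.
LPT (decreasing processing time): C B D A.
C: 0→12
B: 12→23
D: 23→33
A: 33→36
Sum = 12+23+33+36 = 104.
Difference = 79 − 104 = -25.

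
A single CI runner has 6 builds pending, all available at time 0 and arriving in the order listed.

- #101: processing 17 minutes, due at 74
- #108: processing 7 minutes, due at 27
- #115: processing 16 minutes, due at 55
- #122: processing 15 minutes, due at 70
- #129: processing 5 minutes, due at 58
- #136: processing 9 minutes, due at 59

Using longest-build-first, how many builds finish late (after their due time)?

LPT (decreasing processing time): #101 #115 #122 #136 #108 #129.
#101: 0→17, due 74, tardiness 0
#115: 17→33, due 55, tardiness 0
#122: 33→48, due 70, tardiness 0
#136: 48→57, due 59, tardiness 0
#108: 57→64, due 27, tardiness 37
#129: 64→69, due 58, tardiness 11
Late builds: 2.

2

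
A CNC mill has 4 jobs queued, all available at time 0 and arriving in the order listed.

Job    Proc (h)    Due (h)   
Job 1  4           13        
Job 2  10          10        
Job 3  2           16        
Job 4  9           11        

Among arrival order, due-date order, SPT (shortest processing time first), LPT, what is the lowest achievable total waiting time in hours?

FIFO (arrival order): Job 1 Job 2 Job 3 Job 4.
Job 1: waits 0, runs 0→4
Job 2: waits 4, runs 4→14
Job 3: waits 14, runs 14→16
Job 4: waits 16, runs 16→25
Sum = 0+4+14+16 = 34.
EDD (increasing due date): Job 2 Job 4 Job 1 Job 3.
Job 2: waits 0, runs 0→10
Job 4: waits 10, runs 10→19
Job 1: waits 19, runs 19→23
Job 3: waits 23, runs 23→25
Sum = 0+10+19+23 = 52.
SPT (increasing processing time): Job 3 Job 1 Job 4 Job 2.
Job 3: waits 0, runs 0→2
Job 1: waits 2, runs 2→6
Job 4: waits 6, runs 6→15
Job 2: waits 15, runs 15→25
Sum = 0+2+6+15 = 23.
LPT (decreasing processing time): Job 2 Job 4 Job 1 Job 3.
Job 2: waits 0, runs 0→10
Job 4: waits 10, runs 10→19
Job 1: waits 19, runs 19→23
Job 3: waits 23, runs 23→25
Sum = 0+10+19+23 = 52.
FIFO 34, EDD 52, SPT 23, LPT 52 → minimum 23.

23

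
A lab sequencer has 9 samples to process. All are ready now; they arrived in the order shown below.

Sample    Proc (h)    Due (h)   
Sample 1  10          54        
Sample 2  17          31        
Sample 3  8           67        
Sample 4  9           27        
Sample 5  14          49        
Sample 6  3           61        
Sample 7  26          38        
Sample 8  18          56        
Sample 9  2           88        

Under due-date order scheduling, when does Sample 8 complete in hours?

94

EDD (increasing due date): Sample 4 Sample 2 Sample 7 Sample 5 Sample 1 Sample 8 Sample 6 Sample 3 Sample 9.
Sample 4: 0→9
Sample 2: 9→26
Sample 7: 26→52
Sample 5: 52→66
Sample 1: 66→76
Sample 8: 76→94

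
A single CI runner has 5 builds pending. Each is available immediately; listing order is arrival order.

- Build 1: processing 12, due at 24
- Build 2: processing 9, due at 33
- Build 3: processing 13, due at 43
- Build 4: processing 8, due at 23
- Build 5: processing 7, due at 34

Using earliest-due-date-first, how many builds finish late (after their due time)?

2

EDD (increasing due date): Build 4 Build 1 Build 2 Build 5 Build 3.
Build 4: 0→8, due 23, tardiness 0
Build 1: 8→20, due 24, tardiness 0
Build 2: 20→29, due 33, tardiness 0
Build 5: 29→36, due 34, tardiness 2
Build 3: 36→49, due 43, tardiness 6
Late builds: 2.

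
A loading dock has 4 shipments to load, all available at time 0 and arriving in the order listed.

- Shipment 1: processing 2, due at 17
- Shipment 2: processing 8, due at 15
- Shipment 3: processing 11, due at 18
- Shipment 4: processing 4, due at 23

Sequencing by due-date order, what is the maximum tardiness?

3

EDD (increasing due date): Shipment 2 Shipment 1 Shipment 3 Shipment 4.
Shipment 2: 0→8, due 15, tardiness 0
Shipment 1: 8→10, due 17, tardiness 0
Shipment 3: 10→21, due 18, tardiness 3
Shipment 4: 21→25, due 23, tardiness 2
Maximum = 3.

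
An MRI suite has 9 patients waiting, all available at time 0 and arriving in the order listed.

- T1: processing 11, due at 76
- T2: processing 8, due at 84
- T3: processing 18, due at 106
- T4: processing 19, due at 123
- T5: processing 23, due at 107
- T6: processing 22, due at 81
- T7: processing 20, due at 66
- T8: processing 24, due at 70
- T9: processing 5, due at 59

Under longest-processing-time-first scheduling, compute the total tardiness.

256

LPT (decreasing processing time): T8 T5 T6 T7 T4 T3 T1 T2 T9.
T8: 0→24, due 70, tardiness 0
T5: 24→47, due 107, tardiness 0
T6: 47→69, due 81, tardiness 0
T7: 69→89, due 66, tardiness 23
T4: 89→108, due 123, tardiness 0
T3: 108→126, due 106, tardiness 20
T1: 126→137, due 76, tardiness 61
T2: 137→145, due 84, tardiness 61
T9: 145→150, due 59, tardiness 91
Sum = 0+0+0+23+0+20+61+61+91 = 256.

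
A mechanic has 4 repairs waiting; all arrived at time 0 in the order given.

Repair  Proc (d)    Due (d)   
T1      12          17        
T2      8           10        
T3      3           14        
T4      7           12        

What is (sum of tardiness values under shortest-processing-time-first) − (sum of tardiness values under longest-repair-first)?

-20

SPT (increasing processing time): T3 T4 T2 T1.
T3: 0→3, due 14, tardiness 0
T4: 3→10, due 12, tardiness 0
T2: 10→18, due 10, tardiness 8
T1: 18→30, due 17, tardiness 13
Sum = 0+0+8+13 = 21.
LPT (decreasing processing time): T1 T2 T4 T3.
T1: 0→12, due 17, tardiness 0
T2: 12→20, due 10, tardiness 10
T4: 20→27, due 12, tardiness 15
T3: 27→30, due 14, tardiness 16
Sum = 0+10+15+16 = 41.
Difference = 21 − 41 = -20.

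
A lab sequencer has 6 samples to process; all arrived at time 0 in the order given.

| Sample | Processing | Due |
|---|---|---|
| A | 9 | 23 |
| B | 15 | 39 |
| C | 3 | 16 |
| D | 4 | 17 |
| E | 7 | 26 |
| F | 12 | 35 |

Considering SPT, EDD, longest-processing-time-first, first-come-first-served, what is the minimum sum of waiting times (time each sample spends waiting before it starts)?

SPT (increasing processing time): C D E A F B.
C: waits 0, runs 0→3
D: waits 3, runs 3→7
E: waits 7, runs 7→14
A: waits 14, runs 14→23
F: waits 23, runs 23→35
B: waits 35, runs 35→50
Sum = 0+3+7+14+23+35 = 82.
EDD (increasing due date): C D A E F B.
C: waits 0, runs 0→3
D: waits 3, runs 3→7
A: waits 7, runs 7→16
E: waits 16, runs 16→23
F: waits 23, runs 23→35
B: waits 35, runs 35→50
Sum = 0+3+7+16+23+35 = 84.
LPT (decreasing processing time): B F A E D C.
B: waits 0, runs 0→15
F: waits 15, runs 15→27
A: waits 27, runs 27→36
E: waits 36, runs 36→43
D: waits 43, runs 43→47
C: waits 47, runs 47→50
Sum = 0+15+27+36+43+47 = 168.
FIFO (arrival order): A B C D E F.
A: waits 0, runs 0→9
B: waits 9, runs 9→24
C: waits 24, runs 24→27
D: waits 27, runs 27→31
E: waits 31, runs 31→38
F: waits 38, runs 38→50
Sum = 0+9+24+27+31+38 = 129.
SPT 82, EDD 84, LPT 168, FIFO 129 → minimum 82.

82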